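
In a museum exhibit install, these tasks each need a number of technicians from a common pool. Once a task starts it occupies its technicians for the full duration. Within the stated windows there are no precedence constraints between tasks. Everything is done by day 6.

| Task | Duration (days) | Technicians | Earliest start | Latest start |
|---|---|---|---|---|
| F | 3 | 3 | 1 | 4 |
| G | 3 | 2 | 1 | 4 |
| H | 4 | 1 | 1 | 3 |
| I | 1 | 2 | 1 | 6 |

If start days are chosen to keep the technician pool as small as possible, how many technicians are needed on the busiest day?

4

Early-start (F@1, G@1, H@1, I@1) gives peak 8: d1:8  d2:6  d3:6  d4:1  d5:0  d6:0.
Shift G→4, I→5.
Schedule F@1, G@4, H@1, I@5: d1:4  d2:4  d3:4  d4:3  d5:4  d6:2 — peak 4.
Total technician-days = 21 over 6 days ⇒ peak ≥ ⌈21/6⌉ = 4, so 4 is optimal.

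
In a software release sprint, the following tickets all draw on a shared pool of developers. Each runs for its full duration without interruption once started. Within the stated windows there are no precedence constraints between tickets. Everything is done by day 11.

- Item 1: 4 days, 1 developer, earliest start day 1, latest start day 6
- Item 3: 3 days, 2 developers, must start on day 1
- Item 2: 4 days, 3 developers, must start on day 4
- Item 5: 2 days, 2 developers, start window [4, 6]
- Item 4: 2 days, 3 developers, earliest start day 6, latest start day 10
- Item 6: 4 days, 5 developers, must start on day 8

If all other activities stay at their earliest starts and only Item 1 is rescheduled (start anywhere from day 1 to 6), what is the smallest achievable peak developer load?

6

Item 1@1: d1:3  d2:3  d3:3  d4:6  d5:5  d6:6  d7:6  d8:5  d9:5  d10:5  d11:5 → peak 6
Item 1@2: d1:2  d2:3  d3:3  d4:6  d5:6  d6:6  d7:6  d8:5  d9:5  d10:5  d11:5 → peak 6
Item 1@3: d1:2  d2:2  d3:3  d4:6  d5:6  d6:7  d7:6  d8:5  d9:5  d10:5  d11:5 → peak 7
Item 1@4: d1:2  d2:2  d3:2  d4:6  d5:6  d6:7  d7:7  d8:5  d9:5  d10:5  d11:5 → peak 7
Item 1@5: d1:2  d2:2  d3:2  d4:5  d5:6  d6:7  d7:7  d8:6  d9:5  d10:5  d11:5 → peak 7
Item 1@6: d1:2  d2:2  d3:2  d4:5  d5:5  d6:7  d7:7  d8:6  d9:6  d10:5  d11:5 → peak 7
Best is Item 1@1, peak 6.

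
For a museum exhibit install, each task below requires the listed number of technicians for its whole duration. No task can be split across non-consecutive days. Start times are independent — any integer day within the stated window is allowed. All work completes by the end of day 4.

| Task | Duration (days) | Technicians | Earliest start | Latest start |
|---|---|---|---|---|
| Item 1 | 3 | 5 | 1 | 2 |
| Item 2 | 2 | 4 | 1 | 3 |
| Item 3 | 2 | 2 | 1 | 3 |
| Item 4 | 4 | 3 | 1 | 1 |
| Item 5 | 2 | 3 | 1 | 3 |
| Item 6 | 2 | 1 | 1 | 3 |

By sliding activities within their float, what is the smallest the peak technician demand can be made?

13

Early-start (Item 1@1, Item 2@1, Item 3@1, Item 4@1, Item 5@1, Item 6@1) gives peak 18: d1:18  d2:18  d3:8  d4:3.
Shift Item 3→3, Item 5→3.
Schedule Item 1@1, Item 2@1, Item 3@3, Item 4@1, Item 5@3, Item 6@1: d1:13  d2:13  d3:13  d4:8 — peak 13.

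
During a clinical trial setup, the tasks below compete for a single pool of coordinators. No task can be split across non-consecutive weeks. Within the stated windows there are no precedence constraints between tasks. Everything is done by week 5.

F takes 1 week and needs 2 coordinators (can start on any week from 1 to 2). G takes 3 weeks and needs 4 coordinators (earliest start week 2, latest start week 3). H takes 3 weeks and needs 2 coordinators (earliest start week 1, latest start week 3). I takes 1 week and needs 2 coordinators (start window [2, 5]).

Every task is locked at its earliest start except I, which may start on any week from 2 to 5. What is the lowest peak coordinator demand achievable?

6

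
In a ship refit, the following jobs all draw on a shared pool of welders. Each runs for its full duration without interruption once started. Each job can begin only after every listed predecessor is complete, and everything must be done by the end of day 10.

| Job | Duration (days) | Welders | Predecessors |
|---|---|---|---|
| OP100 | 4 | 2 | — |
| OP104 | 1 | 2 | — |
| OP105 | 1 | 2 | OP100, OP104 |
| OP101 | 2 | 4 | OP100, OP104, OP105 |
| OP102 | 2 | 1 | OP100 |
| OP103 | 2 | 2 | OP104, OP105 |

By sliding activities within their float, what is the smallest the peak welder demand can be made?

Early-start (OP100@1, OP104@1, OP105@5, OP101@6, OP102@5, OP103@6) gives peak 7: d1:4  d2:2  d3:2  d4:2  d5:3  d6:7  d7:6  d8:0  d9:0  d10:0.
Shift OP102→8, OP103→8.
Schedule OP100@1, OP104@1, OP105@5, OP101@6, OP102@8, OP103@8: d1:4  d2:2  d3:2  d4:2  d5:2  d6:4  d7:4  d8:3  d9:3  d10:0 — peak 4.

4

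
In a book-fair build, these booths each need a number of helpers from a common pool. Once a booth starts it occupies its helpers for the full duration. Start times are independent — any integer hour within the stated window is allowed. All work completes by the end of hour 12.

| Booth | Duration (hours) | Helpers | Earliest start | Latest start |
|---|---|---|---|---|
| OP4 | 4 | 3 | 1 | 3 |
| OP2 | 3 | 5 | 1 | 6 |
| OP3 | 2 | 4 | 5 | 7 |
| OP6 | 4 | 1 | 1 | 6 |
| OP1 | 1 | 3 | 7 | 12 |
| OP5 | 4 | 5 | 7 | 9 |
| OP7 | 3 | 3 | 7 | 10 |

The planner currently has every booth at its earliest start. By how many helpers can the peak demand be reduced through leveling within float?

3

Early-start peak: h1:9  h2:9  h3:9  h4:4  h5:4  h6:4  h7:11  h8:8  h9:8  h10:5  h11:0  h12:0 ⇒ 11.
Leveled (OP4@1, OP2@1, OP3@5, OP6@4, OP1@7, OP5@8, OP7@7): h1:8  h2:8  h3:8  h4:4  h5:5  h6:5  h7:7  h8:8  h9:8  h10:5  h11:5  h12:0 ⇒ 8.
Reduction 11 − 8 = 3.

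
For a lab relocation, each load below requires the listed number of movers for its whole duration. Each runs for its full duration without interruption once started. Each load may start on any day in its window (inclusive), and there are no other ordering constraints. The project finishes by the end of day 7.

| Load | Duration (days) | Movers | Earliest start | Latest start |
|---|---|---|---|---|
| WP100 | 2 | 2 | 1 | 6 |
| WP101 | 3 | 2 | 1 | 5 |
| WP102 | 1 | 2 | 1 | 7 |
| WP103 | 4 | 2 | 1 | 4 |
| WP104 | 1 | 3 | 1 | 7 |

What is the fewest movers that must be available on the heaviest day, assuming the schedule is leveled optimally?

Early-start (WP100@1, WP101@1, WP102@1, WP103@1, WP104@1) gives peak 11: d1:11  d2:6  d3:4  d4:2  d5:0  d6:0  d7:0.
Shift WP102→4, WP103→3, WP104→7.
Schedule WP100@1, WP101@1, WP102@4, WP103@3, WP104@7: d1:4  d2:4  d3:4  d4:4  d5:2  d6:2  d7:3 — peak 4.
Total mover-days = 23 over 7 days ⇒ peak ≥ ⌈23/7⌉ = 4, so 4 is optimal.

4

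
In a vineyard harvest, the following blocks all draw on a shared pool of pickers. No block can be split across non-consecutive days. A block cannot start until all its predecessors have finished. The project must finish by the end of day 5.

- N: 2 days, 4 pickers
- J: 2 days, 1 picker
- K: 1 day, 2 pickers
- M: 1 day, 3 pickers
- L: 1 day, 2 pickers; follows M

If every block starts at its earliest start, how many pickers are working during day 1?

10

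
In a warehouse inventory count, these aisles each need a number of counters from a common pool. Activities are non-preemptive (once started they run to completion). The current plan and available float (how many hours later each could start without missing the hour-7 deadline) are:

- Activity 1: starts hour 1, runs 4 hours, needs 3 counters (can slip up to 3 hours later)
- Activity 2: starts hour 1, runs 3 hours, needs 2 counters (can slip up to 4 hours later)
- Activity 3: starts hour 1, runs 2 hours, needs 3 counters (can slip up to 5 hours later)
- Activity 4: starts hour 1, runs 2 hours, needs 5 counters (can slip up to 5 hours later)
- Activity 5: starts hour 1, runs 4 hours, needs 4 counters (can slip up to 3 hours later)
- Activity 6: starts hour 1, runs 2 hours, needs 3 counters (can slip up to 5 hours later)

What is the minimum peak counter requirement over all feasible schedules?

Early-start (Activity 1@1, Activity 2@1, Activity 3@1, Activity 4@1, Activity 5@1, Activity 6@1) gives peak 20: h1:20  h2:20  h3:9  h4:7  h5:0  h6:0  h7:0.
Shift Activity 2→3, Activity 4→6, Activity 5→3.
Schedule Activity 1@1, Activity 2@3, Activity 3@1, Activity 4@6, Activity 5@3, Activity 6@1: h1:9  h2:9  h3:9  h4:9  h5:6  h6:9  h7:5 — peak 9.

9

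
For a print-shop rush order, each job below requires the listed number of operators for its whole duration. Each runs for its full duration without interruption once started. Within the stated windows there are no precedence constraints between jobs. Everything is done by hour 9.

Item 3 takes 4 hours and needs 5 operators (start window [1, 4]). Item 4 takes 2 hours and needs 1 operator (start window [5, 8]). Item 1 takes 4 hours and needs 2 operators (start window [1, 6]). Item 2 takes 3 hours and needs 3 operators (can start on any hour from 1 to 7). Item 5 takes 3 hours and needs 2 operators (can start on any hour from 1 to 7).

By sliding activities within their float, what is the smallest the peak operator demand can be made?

7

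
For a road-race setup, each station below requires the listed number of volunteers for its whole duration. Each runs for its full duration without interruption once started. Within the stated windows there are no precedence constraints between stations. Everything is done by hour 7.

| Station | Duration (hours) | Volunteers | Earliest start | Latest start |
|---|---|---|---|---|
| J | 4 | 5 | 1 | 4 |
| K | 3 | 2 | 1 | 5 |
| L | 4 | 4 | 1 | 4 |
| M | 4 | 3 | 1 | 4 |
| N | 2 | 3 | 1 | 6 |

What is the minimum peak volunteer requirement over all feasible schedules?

12

Early-start (J@1, K@1, L@1, M@1, N@1) gives peak 17: h1:17  h2:17  h3:14  h4:12  h5:0  h6:0  h7:0.
Shift M→4, N→5.
Schedule J@1, K@1, L@1, M@4, N@5: h1:11  h2:11  h3:11  h4:12  h5:6  h6:6  h7:3 — peak 12.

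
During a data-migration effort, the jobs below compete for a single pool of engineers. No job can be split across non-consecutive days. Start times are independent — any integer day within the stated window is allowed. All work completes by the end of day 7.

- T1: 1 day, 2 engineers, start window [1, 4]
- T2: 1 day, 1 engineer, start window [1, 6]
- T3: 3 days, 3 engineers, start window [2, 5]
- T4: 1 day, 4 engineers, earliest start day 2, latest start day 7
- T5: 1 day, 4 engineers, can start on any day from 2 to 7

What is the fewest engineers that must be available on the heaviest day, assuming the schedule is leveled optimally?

4

Early-start (T1@1, T2@1, T3@2, T4@2, T5@2) gives peak 11: d1:3  d2:11  d3:3  d4:3  d5:0  d6:0  d7:0.
Shift T4→5, T5→6.
Schedule T1@1, T2@1, T3@2, T4@5, T5@6: d1:3  d2:3  d3:3  d4:3  d5:4  d6:4  d7:0 — peak 4.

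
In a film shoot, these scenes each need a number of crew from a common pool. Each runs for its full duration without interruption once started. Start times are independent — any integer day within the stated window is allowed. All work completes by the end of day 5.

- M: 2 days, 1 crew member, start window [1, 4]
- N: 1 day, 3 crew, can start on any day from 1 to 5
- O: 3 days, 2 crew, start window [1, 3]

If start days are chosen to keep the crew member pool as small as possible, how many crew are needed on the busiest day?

3

Early-start (M@1, N@1, O@1) gives peak 6: d1:6  d2:3  d3:2  d4:0  d5:0.
Shift N→4.
Schedule M@1, N@4, O@1: d1:3  d2:3  d3:2  d4:3  d5:0 — peak 3.
Total crew member-days = 11 over 5 days ⇒ peak ≥ ⌈11/5⌉ = 3, so 3 is optimal.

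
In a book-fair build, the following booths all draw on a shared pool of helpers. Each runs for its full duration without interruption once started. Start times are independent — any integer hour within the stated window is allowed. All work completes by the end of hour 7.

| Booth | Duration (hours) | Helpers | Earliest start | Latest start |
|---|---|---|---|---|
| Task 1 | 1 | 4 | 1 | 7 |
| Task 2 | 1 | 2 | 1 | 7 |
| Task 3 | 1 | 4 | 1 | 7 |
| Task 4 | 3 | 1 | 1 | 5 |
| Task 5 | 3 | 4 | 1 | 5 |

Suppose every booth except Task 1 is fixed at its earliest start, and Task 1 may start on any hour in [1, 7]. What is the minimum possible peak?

Task 1@1: h1:15  h2:5  h3:5  h4:0  h5:0  h6:0  h7:0 → peak 15
Task 1@2: h1:11  h2:9  h3:5  h4:0  h5:0  h6:0  h7:0 → peak 11
Task 1@3: h1:11  h2:5  h3:9  h4:0  h5:0  h6:0  h7:0 → peak 11
Task 1@4: h1:11  h2:5  h3:5  h4:4  h5:0  h6:0  h7:0 → peak 11
Task 1@5: h1:11  h2:5  h3:5  h4:0  h5:4  h6:0  h7:0 → peak 11
Task 1@6: h1:11  h2:5  h3:5  h4:0  h5:0  h6:4  h7:0 → peak 11
Task 1@7: h1:11  h2:5  h3:5  h4:0  h5:0  h6:0  h7:4 → peak 11
Best is Task 1@2, peak 11.

11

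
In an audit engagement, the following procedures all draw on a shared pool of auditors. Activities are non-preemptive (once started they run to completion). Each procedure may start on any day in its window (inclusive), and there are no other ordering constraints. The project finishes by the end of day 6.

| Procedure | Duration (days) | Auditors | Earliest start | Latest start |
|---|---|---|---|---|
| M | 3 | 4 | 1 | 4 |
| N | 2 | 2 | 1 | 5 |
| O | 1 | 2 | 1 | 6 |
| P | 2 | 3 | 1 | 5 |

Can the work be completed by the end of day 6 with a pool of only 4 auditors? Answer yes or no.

The minimum achievable peak is 5; 4 < 5, so no feasible schedule stays within the cap.

no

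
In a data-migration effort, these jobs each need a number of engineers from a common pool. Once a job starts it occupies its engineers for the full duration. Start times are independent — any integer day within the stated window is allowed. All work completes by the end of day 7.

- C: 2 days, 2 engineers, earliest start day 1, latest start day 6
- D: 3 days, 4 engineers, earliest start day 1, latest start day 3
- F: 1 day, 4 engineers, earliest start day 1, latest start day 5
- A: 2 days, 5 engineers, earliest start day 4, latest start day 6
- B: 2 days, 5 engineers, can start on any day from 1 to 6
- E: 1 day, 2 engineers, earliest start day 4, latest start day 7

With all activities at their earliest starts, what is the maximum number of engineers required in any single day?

15

Early-start schedule: C@1, D@1, F@1, A@4, B@1, E@4.
Load per day: day 1: 15, day 2: 11, day 3: 4, day 4: 7, day 5: 5, day 6: 0, day 7: 0.
Peak is 15.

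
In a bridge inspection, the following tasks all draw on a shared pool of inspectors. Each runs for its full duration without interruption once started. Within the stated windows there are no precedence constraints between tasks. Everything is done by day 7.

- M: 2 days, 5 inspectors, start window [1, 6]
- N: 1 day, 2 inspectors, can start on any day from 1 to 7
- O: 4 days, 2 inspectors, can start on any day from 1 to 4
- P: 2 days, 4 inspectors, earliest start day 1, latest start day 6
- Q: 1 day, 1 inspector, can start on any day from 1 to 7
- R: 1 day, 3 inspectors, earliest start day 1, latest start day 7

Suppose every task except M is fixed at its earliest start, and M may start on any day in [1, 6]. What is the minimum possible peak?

12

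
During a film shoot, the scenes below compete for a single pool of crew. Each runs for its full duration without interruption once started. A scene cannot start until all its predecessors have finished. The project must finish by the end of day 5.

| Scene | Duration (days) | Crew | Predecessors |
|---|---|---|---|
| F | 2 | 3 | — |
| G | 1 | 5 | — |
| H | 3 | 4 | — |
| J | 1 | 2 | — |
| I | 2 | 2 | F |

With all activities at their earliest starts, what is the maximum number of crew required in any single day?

Early-start schedule: F@1, G@1, H@1, J@1, I@3.
Load per day: day 1: 14, day 2: 7, day 3: 6, day 4: 2, day 5: 0.
Peak is 14.

14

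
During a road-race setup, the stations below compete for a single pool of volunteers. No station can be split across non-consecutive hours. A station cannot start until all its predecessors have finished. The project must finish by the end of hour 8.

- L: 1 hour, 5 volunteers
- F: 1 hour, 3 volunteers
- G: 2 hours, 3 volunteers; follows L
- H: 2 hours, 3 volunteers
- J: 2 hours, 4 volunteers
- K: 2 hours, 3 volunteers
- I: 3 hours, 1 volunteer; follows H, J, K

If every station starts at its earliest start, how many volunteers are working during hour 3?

At early start, hour 3 has: G, I.
Demand: 3 + 1 = 4.

4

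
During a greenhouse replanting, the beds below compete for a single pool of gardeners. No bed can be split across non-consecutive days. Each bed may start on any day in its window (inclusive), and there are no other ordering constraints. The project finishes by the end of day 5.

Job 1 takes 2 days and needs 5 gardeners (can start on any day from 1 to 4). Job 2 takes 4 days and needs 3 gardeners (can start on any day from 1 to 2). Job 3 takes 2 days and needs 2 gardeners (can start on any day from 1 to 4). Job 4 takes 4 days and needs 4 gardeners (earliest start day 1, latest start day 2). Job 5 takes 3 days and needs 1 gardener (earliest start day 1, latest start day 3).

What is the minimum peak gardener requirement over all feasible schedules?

12

Early-start (Job 1@1, Job 2@1, Job 3@1, Job 4@1, Job 5@1) gives peak 15: d1:15  d2:15  d3:8  d4:7  d5:0.
Shift Job 3→3, Job 5→3.
Schedule Job 1@1, Job 2@1, Job 3@3, Job 4@1, Job 5@3: d1:12  d2:12  d3:10  d4:10  d5:1 — peak 12.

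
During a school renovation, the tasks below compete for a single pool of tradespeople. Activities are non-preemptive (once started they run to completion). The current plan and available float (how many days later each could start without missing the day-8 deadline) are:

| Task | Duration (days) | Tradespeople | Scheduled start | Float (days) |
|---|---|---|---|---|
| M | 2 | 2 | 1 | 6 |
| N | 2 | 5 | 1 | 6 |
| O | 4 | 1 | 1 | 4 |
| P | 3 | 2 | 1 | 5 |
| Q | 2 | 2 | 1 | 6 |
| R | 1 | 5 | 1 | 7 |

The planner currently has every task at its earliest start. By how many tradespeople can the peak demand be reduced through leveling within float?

Early-start peak: d1:17  d2:12  d3:3  d4:1  d5:0  d6:0  d7:0  d8:0 ⇒ 17.
Leveled (M@1, N@5, O@1, P@1, Q@3, R@7): d1:5  d2:5  d3:5  d4:3  d5:5  d6:5  d7:5  d8:0 ⇒ 5.
Reduction 17 − 5 = 12.

12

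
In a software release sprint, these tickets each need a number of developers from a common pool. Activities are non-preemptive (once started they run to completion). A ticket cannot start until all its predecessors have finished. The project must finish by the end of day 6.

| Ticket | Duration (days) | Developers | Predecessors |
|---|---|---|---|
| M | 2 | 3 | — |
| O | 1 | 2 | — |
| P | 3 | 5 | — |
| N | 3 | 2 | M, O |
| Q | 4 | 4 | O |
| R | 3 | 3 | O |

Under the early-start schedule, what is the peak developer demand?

15

Early-start schedule: M@1, O@1, P@1, N@3, Q@2, R@2.
Load per day: day 1: 10, day 2: 15, day 3: 14, day 4: 9, day 5: 6, day 6: 0.
Peak is 15.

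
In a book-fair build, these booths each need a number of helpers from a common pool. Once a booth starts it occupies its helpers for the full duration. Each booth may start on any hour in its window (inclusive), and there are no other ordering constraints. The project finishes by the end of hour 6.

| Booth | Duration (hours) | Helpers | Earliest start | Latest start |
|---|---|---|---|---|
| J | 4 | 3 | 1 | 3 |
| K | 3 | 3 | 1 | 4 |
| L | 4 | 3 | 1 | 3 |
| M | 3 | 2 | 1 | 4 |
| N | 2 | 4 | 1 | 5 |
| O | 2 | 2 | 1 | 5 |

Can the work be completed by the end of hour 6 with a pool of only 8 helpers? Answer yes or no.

no

Total helper-hours = 51; over 6 hours the average is 51/6 > 8, so some hour must exceed 8.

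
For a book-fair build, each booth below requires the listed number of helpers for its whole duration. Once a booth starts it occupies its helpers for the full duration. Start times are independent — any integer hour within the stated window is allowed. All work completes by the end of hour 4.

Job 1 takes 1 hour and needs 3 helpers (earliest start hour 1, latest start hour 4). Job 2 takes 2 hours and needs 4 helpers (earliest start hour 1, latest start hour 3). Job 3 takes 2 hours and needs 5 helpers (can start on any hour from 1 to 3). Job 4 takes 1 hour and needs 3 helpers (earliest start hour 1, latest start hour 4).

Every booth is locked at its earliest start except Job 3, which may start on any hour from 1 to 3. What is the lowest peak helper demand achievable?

10

Job 3@1: h1:15  h2:9  h3:0  h4:0 → peak 15
Job 3@2: h1:10  h2:9  h3:5  h4:0 → peak 10
Job 3@3: h1:10  h2:4  h3:5  h4:5 → peak 10
Best is Job 3@2, peak 10.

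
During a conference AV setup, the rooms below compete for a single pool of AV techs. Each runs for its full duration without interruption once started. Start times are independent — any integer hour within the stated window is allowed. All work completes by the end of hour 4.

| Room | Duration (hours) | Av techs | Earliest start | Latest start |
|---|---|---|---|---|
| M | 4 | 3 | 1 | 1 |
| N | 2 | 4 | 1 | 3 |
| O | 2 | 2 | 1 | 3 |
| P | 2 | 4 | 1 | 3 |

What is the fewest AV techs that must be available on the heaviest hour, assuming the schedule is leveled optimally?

9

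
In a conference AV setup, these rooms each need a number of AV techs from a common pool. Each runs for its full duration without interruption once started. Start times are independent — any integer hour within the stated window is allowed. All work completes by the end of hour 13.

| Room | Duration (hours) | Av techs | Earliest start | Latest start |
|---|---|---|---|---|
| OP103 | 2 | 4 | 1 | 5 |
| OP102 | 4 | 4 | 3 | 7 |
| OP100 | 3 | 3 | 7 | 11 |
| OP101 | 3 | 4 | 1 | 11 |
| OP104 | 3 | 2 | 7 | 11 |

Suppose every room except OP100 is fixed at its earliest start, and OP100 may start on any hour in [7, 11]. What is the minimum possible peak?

OP100@7: h1:8  h2:8  h3:8  h4:4  h5:4  h6:4  h7:5  h8:5  h9:5  h10:0  h11:0  h12:0  h13:0 → peak 8
OP100@8: h1:8  h2:8  h3:8  h4:4  h5:4  h6:4  h7:2  h8:5  h9:5  h10:3  h11:0  h12:0  h13:0 → peak 8
OP100@9: h1:8  h2:8  h3:8  h4:4  h5:4  h6:4  h7:2  h8:2  h9:5  h10:3  h11:3  h12:0  h13:0 → peak 8
OP100@10: h1:8  h2:8  h3:8  h4:4  h5:4  h6:4  h7:2  h8:2  h9:2  h10:3  h11:3  h12:3  h13:0 → peak 8
OP100@11: h1:8  h2:8  h3:8  h4:4  h5:4  h6:4  h7:2  h8:2  h9:2  h10:0  h11:3  h12:3  h13:3 → peak 8
Best is OP100@7, peak 8.

8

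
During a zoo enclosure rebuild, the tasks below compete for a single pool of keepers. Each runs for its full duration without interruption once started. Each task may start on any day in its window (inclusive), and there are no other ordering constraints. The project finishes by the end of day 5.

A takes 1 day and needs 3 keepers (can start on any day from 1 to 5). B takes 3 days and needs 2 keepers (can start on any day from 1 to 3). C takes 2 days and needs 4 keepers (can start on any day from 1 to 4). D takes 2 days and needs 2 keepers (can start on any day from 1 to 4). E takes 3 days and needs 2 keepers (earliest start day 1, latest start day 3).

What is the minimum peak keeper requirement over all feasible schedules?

6

Early-start (A@1, B@1, C@1, D@1, E@1) gives peak 13: d1:13  d2:10  d3:4  d4:0  d5:0.
Shift C→4, D→2, E→2.
Schedule A@1, B@1, C@4, D@2, E@2: d1:5  d2:6  d3:6  d4:6  d5:4 — peak 6.
Total keeper-days = 27 over 5 days ⇒ peak ≥ ⌈27/5⌉ = 6, so 6 is optimal.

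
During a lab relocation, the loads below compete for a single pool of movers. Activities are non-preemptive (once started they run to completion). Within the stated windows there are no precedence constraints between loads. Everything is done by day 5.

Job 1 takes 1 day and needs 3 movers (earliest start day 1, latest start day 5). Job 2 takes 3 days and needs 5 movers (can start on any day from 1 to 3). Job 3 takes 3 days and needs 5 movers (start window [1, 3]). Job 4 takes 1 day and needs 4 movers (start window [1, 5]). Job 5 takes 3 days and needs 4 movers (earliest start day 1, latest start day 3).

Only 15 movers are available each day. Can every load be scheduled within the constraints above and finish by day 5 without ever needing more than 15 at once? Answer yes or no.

Schedule Job 1@1, Job 2@1, Job 3@1, Job 4@2, Job 5@3: d1:13  d2:14  d3:14  d4:4  d5:4 — peak 14 ≤ 15.

yes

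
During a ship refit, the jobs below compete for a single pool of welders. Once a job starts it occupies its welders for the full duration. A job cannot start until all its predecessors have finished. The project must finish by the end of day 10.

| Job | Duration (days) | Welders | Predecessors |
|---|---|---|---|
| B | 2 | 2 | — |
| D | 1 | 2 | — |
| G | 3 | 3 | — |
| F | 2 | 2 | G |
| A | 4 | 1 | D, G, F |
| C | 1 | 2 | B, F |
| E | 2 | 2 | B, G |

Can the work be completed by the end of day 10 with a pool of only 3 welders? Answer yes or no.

no

The minimum achievable peak is 4; 3 < 4, so no feasible schedule stays within the cap.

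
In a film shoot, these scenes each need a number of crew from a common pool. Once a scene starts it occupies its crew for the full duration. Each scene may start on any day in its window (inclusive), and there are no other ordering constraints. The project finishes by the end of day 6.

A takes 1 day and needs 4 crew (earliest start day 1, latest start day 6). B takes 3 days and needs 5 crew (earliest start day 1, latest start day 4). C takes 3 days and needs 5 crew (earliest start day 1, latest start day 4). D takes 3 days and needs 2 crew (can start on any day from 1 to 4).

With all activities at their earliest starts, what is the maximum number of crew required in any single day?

16

Early-start schedule: A@1, B@1, C@1, D@1.
Load per day: day 1: 16, day 2: 12, day 3: 12, day 4: 0, day 5: 0, day 6: 0.
Peak is 16.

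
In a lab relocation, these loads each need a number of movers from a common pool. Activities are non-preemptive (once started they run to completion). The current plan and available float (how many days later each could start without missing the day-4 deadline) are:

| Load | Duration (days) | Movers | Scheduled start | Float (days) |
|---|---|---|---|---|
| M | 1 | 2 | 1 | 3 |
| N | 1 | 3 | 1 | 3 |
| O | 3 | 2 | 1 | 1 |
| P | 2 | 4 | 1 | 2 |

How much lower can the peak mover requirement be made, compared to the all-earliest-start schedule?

5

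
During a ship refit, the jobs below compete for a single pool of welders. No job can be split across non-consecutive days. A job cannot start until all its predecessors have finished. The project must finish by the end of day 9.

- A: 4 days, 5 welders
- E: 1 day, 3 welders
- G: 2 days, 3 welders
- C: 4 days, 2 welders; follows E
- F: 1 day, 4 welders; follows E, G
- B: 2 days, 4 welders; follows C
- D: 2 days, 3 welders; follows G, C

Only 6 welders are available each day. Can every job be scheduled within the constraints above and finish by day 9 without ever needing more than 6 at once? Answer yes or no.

no

Total welder-days = 55; over 9 days the average is 55/9 > 6, so some day must exceed 6.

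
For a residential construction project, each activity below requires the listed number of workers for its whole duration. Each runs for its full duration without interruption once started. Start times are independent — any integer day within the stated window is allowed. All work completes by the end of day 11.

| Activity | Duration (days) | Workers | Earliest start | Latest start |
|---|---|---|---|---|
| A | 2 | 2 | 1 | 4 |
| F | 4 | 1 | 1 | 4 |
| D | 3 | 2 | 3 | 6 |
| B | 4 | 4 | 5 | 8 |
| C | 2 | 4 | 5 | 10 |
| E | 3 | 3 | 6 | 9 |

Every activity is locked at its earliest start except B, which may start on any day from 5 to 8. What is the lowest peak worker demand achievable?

7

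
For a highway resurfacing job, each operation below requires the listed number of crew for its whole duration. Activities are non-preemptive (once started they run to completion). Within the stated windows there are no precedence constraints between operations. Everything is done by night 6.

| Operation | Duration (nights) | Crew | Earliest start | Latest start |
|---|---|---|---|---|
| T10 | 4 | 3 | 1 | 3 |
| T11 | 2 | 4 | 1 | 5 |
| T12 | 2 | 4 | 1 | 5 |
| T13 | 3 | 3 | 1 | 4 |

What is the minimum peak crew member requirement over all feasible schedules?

7

Early-start (T10@1, T11@1, T12@1, T13@1) gives peak 14: n1:14  n2:14  n3:6  n4:3  n5:0  n6:0.
Shift T12→5, T13→3.
Schedule T10@1, T11@1, T12@5, T13@3: n1:7  n2:7  n3:6  n4:6  n5:7  n6:4 — peak 7.
Total crew member-nights = 37 over 6 nights ⇒ peak ≥ ⌈37/6⌉ = 7, so 7 is optimal.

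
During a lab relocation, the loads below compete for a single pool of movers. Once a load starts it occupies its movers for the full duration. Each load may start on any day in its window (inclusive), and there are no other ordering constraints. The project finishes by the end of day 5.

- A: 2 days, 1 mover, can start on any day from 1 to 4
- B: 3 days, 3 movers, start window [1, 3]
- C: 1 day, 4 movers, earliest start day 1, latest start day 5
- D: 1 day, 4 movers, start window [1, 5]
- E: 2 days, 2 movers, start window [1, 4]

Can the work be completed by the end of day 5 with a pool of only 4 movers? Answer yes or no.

no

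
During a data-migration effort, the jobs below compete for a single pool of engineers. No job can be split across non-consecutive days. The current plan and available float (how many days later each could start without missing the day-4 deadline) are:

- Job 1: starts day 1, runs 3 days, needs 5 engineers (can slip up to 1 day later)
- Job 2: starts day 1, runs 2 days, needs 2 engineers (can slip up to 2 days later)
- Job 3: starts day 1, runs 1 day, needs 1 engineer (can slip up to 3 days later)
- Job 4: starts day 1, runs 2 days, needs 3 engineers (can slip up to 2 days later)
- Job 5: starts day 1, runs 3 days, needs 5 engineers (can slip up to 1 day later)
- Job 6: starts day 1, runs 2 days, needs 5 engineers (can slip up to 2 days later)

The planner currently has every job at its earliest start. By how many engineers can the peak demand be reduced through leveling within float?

Early-start peak: d1:21  d2:20  d3:10  d4:0 ⇒ 21.
Leveled (Job 1@1, Job 2@1, Job 3@1, Job 4@1, Job 5@2, Job 6@3): d1:11  d2:15  d3:15  d4:10 ⇒ 15.
Reduction 21 − 15 = 6.

6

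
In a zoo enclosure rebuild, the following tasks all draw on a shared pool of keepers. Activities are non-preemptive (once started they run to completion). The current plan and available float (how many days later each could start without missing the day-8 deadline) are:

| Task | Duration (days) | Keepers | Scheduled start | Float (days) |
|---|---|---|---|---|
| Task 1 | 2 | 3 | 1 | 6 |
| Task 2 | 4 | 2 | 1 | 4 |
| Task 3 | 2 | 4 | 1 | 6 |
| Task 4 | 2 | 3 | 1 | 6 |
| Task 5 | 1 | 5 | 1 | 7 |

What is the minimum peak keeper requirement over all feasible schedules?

5

Early-start (Task 1@1, Task 2@1, Task 3@1, Task 4@1, Task 5@1) gives peak 17: d1:17  d2:12  d3:2  d4:2  d5:0  d6:0  d7:0  d8:0.
Shift Task 3→5, Task 4→3, Task 5→7.
Schedule Task 1@1, Task 2@1, Task 3@5, Task 4@3, Task 5@7: d1:5  d2:5  d3:5  d4:5  d5:4  d6:4  d7:5  d8:0 — peak 5.
Total keeper-days = 33 over 8 days ⇒ peak ≥ ⌈33/8⌉ = 5, so 5 is optimal.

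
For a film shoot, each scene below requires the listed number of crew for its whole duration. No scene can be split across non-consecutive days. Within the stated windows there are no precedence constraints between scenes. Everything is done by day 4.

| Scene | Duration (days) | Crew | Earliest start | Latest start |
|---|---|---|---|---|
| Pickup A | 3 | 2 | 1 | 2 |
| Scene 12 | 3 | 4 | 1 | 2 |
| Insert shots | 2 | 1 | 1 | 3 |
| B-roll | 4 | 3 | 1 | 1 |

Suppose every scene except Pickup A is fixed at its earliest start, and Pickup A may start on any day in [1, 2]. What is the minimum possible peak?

10

Pickup A@1: d1:10  d2:10  d3:9  d4:3 → peak 10
Pickup A@2: d1:8  d2:10  d3:9  d4:5 → peak 10
Best is Pickup A@1, peak 10.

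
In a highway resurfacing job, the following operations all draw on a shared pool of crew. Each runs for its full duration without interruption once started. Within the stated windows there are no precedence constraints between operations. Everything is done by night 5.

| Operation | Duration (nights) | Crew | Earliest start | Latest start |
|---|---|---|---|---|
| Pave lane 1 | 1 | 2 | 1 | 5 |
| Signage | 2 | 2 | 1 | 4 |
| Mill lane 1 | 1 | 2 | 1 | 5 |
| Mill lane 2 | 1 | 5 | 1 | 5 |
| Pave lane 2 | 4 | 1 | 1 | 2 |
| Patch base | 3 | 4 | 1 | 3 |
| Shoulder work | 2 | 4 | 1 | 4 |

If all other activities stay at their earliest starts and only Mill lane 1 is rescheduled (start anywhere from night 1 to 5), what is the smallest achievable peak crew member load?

Mill lane 1@1: n1:20  n2:11  n3:5  n4:1  n5:0 → peak 20
Mill lane 1@2: n1:18  n2:13  n3:5  n4:1  n5:0 → peak 18
Mill lane 1@3: n1:18  n2:11  n3:7  n4:1  n5:0 → peak 18
Mill lane 1@4: n1:18  n2:11  n3:5  n4:3  n5:0 → peak 18
Mill lane 1@5: n1:18  n2:11  n3:5  n4:1  n5:2 → peak 18
Best is Mill lane 1@2, peak 18.

18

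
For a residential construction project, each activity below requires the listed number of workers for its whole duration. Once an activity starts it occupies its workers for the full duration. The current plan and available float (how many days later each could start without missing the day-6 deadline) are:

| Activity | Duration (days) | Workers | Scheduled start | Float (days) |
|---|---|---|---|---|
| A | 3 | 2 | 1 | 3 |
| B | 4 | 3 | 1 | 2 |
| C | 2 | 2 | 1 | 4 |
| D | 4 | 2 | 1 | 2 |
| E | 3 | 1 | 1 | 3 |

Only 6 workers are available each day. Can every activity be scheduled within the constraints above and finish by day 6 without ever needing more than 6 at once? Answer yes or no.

no

The minimum achievable peak is 7; 6 < 7, so no feasible schedule stays within the cap.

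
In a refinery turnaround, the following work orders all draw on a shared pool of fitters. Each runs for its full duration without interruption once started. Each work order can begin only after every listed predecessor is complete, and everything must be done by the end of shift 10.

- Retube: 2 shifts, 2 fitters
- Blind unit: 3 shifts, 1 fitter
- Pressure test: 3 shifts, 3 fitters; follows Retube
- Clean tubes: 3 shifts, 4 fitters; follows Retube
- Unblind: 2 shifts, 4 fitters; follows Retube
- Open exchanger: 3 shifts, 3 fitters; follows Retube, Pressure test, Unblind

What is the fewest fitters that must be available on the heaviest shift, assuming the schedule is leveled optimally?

7

Early-start (Retube@1, Blind unit@1, Pressure test@3, Clean tubes@3, Unblind@3, Open exchanger@6) gives peak 12: s1:3  s2:3  s3:12  s4:11  s5:7  s6:3  s7:3  s8:3  s9:0  s10:0.
Shift Clean tubes→6, Unblind→4.
Schedule Retube@1, Blind unit@1, Pressure test@3, Clean tubes@6, Unblind@4, Open exchanger@6: s1:3  s2:3  s3:4  s4:7  s5:7  s6:7  s7:7  s8:7  s9:0  s10:0 — peak 7.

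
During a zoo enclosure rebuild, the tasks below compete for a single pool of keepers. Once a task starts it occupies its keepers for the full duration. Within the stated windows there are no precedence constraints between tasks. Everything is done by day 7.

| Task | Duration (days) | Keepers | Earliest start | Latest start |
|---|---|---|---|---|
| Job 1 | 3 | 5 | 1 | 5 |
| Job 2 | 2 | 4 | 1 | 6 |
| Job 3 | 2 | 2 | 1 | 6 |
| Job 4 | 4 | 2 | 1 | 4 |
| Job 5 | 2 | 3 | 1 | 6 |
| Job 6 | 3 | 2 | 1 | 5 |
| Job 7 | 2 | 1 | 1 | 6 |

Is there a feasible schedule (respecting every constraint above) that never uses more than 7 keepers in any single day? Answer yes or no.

Schedule Job 1@1, Job 2@4, Job 3@6, Job 4@1, Job 5@6, Job 6@5, Job 7@4: d1:7  d2:7  d3:7  d4:7  d5:7  d6:7  d7:7 — peak 7 ≤ 7.

yes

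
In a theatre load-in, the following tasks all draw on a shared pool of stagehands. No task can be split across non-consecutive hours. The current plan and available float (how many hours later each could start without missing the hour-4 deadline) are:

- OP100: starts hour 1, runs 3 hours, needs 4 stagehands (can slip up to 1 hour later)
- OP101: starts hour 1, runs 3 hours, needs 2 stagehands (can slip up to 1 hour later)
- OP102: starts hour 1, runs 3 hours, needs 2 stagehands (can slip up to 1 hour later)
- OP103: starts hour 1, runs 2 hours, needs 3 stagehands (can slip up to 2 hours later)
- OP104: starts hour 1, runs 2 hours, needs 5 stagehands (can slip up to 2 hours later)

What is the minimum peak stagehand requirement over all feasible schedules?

Early-start (OP100@1, OP101@1, OP102@1, OP103@1, OP104@1) gives peak 16: h1:16  h2:16  h3:8  h4:0.
Shift OP104→3.
Schedule OP100@1, OP101@1, OP102@1, OP103@1, OP104@3: h1:11  h2:11  h3:13  h4:5 — peak 13.

13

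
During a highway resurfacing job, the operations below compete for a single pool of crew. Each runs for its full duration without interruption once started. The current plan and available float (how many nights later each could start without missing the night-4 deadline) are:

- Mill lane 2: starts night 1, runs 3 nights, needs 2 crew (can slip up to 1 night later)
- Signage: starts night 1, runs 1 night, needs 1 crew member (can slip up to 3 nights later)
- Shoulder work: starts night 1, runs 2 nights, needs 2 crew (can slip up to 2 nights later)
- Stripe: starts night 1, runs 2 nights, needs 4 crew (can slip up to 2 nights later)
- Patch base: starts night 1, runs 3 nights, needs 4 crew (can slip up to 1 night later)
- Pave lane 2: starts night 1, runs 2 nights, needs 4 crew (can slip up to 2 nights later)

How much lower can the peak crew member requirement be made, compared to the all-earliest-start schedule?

Early-start peak: n1:17  n2:16  n3:6  n4:0 ⇒ 17.
Leveled (Mill lane 2@1, Signage@1, Shoulder work@1, Stripe@1, Patch base@2, Pave lane 2@3): n1:9  n2:12  n3:10  n4:8 ⇒ 12.
Reduction 17 − 12 = 5.

5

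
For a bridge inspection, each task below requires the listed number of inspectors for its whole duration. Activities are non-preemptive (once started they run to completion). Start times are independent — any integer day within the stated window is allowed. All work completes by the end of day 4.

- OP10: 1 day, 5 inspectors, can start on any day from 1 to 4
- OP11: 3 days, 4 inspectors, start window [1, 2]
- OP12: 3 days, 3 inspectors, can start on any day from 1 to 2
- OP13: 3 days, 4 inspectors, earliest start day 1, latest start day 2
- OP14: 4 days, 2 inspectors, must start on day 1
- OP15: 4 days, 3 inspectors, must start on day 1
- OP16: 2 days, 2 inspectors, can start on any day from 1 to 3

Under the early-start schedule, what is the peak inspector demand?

Early-start schedule: OP10@1, OP11@1, OP12@1, OP13@1, OP14@1, OP15@1, OP16@1.
Load per day: day 1: 23, day 2: 18, day 3: 16, day 4: 5.
Peak is 23.

23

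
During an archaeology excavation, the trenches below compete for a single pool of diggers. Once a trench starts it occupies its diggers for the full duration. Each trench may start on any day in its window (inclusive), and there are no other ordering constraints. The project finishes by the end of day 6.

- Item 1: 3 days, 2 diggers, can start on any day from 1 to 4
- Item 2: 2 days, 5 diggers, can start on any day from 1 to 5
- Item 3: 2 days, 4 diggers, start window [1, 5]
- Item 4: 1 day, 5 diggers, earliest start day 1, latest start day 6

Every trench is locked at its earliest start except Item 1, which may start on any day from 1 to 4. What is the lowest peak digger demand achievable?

14

Item 1@1: d1:16  d2:11  d3:2  d4:0  d5:0  d6:0 → peak 16
Item 1@2: d1:14  d2:11  d3:2  d4:2  d5:0  d6:0 → peak 14
Item 1@3: d1:14  d2:9  d3:2  d4:2  d5:2  d6:0 → peak 14
Item 1@4: d1:14  d2:9  d3:0  d4:2  d5:2  d6:2 → peak 14
Best is Item 1@2, peak 14.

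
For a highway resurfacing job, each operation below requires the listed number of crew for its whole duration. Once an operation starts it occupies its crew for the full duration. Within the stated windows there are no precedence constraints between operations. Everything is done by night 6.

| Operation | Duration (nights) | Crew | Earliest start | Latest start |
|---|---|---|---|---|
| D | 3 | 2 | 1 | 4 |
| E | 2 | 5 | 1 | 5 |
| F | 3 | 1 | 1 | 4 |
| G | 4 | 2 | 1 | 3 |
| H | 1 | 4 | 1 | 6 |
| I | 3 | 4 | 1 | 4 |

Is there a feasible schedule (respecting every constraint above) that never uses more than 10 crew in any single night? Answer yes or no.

Schedule D@1, E@1, F@4, G@3, H@3, I@4: n1:7  n2:7  n3:8  n4:7  n5:7  n6:7 — peak 8 ≤ 10.

yes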